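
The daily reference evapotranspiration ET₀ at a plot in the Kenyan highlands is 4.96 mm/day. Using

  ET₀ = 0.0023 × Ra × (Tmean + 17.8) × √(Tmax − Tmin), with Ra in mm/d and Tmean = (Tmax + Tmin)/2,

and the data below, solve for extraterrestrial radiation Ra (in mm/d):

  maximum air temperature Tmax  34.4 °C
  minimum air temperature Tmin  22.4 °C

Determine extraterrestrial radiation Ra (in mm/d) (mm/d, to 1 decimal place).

Tmean = 28.40 °C; √ΔT = 3.4641
Ra = ET₀ / [0.0023 × (Tmean+17.8) × √ΔT] = 4.96 / (0.0023 × 46.20 × 3.4641) = 13.475 mm/d

13.5 mm/d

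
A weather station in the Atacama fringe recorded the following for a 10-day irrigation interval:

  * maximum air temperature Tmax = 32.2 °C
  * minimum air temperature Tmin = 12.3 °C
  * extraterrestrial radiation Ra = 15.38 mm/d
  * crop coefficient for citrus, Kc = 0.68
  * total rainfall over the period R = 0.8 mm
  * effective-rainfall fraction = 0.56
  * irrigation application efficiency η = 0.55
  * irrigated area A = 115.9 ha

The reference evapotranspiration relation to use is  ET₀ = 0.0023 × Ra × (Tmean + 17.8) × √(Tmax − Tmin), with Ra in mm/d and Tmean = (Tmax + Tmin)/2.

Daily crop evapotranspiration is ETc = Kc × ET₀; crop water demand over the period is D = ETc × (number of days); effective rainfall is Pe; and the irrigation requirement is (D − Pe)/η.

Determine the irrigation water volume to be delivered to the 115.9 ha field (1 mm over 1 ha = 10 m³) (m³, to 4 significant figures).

Tmean = (32.2 + 12.3)/2 = 22.25 °C
ET₀ = 0.0023 × 15.38 × (22.25 + 17.8) × √19.9 = 0.0023 × 15.38 × 40.05 × 4.4609 = 6.3199 mm/d
ETc = Kc × ET₀ = 0.68 × 6.3199 = 4.2975 mm/d
Crop demand D = ETc × 10 d = 4.2975 × 10 = 42.975 mm
Pe = 0.56 × 0.8 = 0.448 mm
D − Pe = 42.975 − 0.448 = 42.527 mm
Gross irrigation = 42.527 / 0.55 = 77.322 mm
Volume = 77.322 mm × 115.9 ha × 10 = 89616.2 m³

89620 m³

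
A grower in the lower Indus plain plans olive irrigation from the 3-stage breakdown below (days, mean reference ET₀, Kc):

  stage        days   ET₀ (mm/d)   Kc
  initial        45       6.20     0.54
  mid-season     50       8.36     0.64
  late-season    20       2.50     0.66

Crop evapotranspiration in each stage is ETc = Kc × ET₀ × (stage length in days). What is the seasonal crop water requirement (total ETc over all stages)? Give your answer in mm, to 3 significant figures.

initial: 0.54 × 6.20 × 45 = 150.66 mm
mid-season: 0.64 × 8.36 × 50 = 267.52 mm
late-season: 0.66 × 2.50 × 20 = 33.00 mm
Seasonal total = 451.18 mm

451 mm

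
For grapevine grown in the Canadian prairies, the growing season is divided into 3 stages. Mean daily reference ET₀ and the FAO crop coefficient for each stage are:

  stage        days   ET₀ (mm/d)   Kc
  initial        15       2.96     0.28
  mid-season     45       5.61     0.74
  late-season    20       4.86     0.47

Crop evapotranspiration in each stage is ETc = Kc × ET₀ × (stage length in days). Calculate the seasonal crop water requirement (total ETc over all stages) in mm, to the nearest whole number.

245 mm

initial: 0.28 × 2.96 × 15 = 12.43 mm
mid-season: 0.74 × 5.61 × 45 = 186.81 mm
late-season: 0.47 × 4.86 × 20 = 45.68 mm
Seasonal total = 244.92 mm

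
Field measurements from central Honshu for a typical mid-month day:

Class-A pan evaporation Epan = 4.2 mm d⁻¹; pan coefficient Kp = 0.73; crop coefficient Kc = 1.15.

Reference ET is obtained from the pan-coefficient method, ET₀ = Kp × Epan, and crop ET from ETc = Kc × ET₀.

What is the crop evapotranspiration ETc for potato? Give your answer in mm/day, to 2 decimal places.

3.53 mm/day

ET₀ = 0.73 × 4.2 = 3.0660 mm/d
ETc = Kc × ET₀ = 1.15 × 3.0660 = 3.5259 mm/d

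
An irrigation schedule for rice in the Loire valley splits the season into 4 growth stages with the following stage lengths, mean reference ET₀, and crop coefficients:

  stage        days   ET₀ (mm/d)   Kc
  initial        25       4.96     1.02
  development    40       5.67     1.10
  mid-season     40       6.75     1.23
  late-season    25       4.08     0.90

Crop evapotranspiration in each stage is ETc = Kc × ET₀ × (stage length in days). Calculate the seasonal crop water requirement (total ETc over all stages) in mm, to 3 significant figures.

initial: 1.02 × 4.96 × 25 = 126.48 mm
development: 1.10 × 5.67 × 40 = 249.48 mm
mid-season: 1.23 × 6.75 × 40 = 332.10 mm
late-season: 0.90 × 4.08 × 25 = 91.80 mm
Seasonal total = 799.86 mm

800 mm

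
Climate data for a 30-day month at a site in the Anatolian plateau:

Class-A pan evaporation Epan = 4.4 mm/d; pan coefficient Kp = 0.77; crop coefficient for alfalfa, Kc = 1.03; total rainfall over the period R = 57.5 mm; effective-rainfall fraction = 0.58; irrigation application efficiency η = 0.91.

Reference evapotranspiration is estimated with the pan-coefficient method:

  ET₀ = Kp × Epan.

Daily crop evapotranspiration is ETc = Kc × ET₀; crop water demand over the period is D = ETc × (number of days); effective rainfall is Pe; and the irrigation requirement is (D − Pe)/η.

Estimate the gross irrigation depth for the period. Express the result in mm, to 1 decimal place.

ET₀ = 0.77 × 4.4 = 3.3880 mm/d
ETc = Kc × ET₀ = 1.03 × 3.3880 = 3.4896 mm/d
Crop demand D = ETc × 30 d = 3.4896 × 30 = 104.688 mm
Pe = 0.58 × 57.5 = 33.350 mm
D − Pe = 104.688 − 33.350 = 71.338 mm
Gross irrigation = 71.338 / 0.91 = 78.393 mm

78.4 mm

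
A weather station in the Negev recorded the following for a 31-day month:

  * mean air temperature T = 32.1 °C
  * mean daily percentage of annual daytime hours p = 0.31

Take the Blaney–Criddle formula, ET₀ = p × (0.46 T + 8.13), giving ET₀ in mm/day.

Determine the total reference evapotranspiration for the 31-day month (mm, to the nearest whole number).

220 mm

ET₀ = 0.31 × (0.46 × 32.1 + 8.13) = 0.31 × 22.896 = 7.0978 mm/d
Monthly total = 7.0978 × 31 = 220.032 mm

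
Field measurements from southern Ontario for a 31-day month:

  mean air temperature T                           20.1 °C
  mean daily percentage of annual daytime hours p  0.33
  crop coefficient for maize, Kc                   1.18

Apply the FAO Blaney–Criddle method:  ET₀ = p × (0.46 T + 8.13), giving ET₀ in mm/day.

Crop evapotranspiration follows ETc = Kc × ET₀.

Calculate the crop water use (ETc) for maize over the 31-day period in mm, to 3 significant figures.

ET₀ = 0.33 × (0.46 × 20.1 + 8.13) = 0.33 × 17.376 = 5.7341 mm/d
ETc = Kc × ET₀ = 1.18 × 5.7341 = 6.7662 mm/d
Over 31 days: 6.7662 × 31 = 209.752 mm

210 mm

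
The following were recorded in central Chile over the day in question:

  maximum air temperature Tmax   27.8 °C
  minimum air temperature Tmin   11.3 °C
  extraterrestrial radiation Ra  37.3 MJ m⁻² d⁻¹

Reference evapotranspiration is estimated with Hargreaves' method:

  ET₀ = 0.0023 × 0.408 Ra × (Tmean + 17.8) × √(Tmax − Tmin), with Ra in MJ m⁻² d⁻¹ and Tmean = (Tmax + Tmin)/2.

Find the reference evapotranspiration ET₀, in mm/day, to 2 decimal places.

5.31 mm/day

Tmean = (27.8 + 11.3)/2 = 19.55 °C
0.408 Ra = 0.408 × 37.3 = 15.2184 mm/d equivalent
ET₀ = 0.0023 × 15.2184 × (19.55 + 17.8) × √16.5 = 0.0023 × 15.2184 × 37.35 × 4.0620 = 5.3104 mm/d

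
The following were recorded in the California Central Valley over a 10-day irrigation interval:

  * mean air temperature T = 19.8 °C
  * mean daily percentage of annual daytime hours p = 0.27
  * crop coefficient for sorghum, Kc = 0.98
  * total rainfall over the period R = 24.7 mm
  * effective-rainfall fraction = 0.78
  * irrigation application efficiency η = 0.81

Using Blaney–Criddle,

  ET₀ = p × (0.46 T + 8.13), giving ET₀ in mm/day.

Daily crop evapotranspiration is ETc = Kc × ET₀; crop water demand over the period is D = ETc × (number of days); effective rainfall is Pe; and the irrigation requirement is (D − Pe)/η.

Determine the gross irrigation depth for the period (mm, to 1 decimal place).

32.5 mm

ET₀ = 0.27 × (0.46 × 19.8 + 8.13) = 0.27 × 17.238 = 4.6543 mm/d
ETc = Kc × ET₀ = 0.98 × 4.6543 = 4.5612 mm/d
Crop demand D = ETc × 10 d = 4.5612 × 10 = 45.612 mm
Pe = 0.78 × 24.7 = 19.266 mm
D − Pe = 45.612 − 19.266 = 26.346 mm
Gross irrigation = 26.346 / 0.81 = 32.526 mm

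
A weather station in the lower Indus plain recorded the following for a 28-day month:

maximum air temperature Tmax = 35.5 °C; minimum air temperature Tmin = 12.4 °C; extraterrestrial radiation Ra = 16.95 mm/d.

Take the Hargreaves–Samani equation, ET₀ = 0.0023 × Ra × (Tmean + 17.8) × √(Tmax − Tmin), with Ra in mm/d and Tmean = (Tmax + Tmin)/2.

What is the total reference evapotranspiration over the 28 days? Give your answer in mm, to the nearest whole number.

219 mm

Tmean = (35.5 + 12.4)/2 = 23.95 °C
ET₀ = 0.0023 × 16.95 × (23.95 + 17.8) × √23.1 = 0.0023 × 16.95 × 41.75 × 4.8062 = 7.8227 mm/d
Over 28 days: 7.8227 × 28 = 219.036 mm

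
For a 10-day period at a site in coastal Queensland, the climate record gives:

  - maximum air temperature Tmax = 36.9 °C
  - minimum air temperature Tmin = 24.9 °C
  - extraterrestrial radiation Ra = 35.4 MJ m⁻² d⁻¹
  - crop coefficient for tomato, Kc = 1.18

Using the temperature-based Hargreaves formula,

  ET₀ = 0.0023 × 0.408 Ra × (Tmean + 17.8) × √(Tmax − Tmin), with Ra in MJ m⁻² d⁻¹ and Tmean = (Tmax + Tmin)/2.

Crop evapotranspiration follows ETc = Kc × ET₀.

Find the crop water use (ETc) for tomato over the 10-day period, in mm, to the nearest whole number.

66 mm

Tmean = (36.9 + 24.9)/2 = 30.90 °C
0.408 Ra = 0.408 × 35.4 = 14.4432 mm/d equivalent
ET₀ = 0.0023 × 14.4432 × (30.90 + 17.8) × √12.0 = 0.0023 × 14.4432 × 48.70 × 3.4641 = 5.6042 mm/d
ETc = Kc × ET₀ = 1.18 × 5.6042 = 6.6130 mm/d
Over 10 days: 6.6130 × 10 = 66.130 mm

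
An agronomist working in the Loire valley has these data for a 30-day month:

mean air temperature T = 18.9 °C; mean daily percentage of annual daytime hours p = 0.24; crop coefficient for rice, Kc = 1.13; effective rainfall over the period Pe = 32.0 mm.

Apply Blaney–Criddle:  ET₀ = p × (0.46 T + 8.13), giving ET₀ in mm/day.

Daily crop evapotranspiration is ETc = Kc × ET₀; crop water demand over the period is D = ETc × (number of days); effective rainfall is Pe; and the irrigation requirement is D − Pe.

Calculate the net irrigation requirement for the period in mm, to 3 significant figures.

ET₀ = 0.24 × (0.46 × 18.9 + 8.13) = 0.24 × 16.824 = 4.0378 mm/d
ETc = Kc × ET₀ = 1.13 × 4.0378 = 4.5627 mm/d
Crop demand D = ETc × 30 d = 4.5627 × 30 = 136.881 mm
D − Pe = 136.881 − 32.0 = 104.881 mm

105 mm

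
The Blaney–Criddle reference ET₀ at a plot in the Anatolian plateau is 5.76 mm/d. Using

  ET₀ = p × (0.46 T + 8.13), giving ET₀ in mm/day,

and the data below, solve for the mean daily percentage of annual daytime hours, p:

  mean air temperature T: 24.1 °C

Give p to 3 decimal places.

0.300

p = ET₀ / (0.46 T + 8.13) = 5.76 / (0.46 × 24.1 + 8.13) = 5.76 / 19.216 = 0.2998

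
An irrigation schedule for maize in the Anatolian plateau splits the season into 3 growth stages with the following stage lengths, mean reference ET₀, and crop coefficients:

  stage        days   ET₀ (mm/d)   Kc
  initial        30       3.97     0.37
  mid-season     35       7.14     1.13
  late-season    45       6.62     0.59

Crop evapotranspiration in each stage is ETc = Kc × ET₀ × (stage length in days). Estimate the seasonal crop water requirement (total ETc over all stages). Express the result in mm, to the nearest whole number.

502 mm

initial: 0.37 × 3.97 × 30 = 44.07 mm
mid-season: 1.13 × 7.14 × 35 = 282.39 mm
late-season: 0.59 × 6.62 × 45 = 175.76 mm
Seasonal total = 502.22 mm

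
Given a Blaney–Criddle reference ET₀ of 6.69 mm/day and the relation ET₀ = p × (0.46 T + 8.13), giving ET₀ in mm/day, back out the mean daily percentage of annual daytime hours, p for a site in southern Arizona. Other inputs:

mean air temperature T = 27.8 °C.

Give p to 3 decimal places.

p = ET₀ / (0.46 T + 8.13) = 6.69 / (0.46 × 27.8 + 8.13) = 6.69 / 20.918 = 0.3198

0.320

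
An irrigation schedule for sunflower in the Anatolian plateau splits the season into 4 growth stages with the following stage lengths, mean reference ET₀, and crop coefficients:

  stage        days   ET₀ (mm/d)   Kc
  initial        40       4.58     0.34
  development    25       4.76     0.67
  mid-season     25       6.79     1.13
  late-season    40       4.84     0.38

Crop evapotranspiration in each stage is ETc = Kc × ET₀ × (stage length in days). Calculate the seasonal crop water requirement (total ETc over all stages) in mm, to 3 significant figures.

initial: 0.34 × 4.58 × 40 = 62.29 mm
development: 0.67 × 4.76 × 25 = 79.73 mm
mid-season: 1.13 × 6.79 × 25 = 191.82 mm
late-season: 0.38 × 4.84 × 40 = 73.57 mm
Seasonal total = 407.41 mm

407 mm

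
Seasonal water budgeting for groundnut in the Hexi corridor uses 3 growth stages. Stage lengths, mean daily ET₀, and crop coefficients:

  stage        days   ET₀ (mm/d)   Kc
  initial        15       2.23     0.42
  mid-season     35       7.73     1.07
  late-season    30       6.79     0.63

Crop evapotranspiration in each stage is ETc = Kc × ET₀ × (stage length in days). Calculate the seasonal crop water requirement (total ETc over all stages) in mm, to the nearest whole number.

initial: 0.42 × 2.23 × 15 = 14.05 mm
mid-season: 1.07 × 7.73 × 35 = 289.49 mm
late-season: 0.63 × 6.79 × 30 = 128.33 mm
Seasonal total = 431.87 mm

432 mm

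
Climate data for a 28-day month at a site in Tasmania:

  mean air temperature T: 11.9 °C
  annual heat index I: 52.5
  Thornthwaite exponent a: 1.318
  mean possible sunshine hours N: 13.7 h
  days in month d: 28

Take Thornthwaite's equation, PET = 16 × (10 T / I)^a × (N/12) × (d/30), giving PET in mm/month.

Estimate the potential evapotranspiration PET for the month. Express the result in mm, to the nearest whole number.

50 mm

10T/I = 10 × 11.9 / 52.5 = 2.2667
(10T/I)^a = 2.2667^1.318 = 2.9404
Uncorrected PET = 16 × 2.9404 = 47.046 mm
Correction = (N/12)(d/30) = (13.7/12)(28/30) = 1.0656
PET = 47.046 × 1.0656 = 50.132 mm/month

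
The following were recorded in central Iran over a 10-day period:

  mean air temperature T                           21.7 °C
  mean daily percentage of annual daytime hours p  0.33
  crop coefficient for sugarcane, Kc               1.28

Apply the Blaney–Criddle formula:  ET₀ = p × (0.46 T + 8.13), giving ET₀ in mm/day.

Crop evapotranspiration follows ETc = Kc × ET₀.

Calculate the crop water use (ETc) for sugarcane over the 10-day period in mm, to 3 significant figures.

76.5 mm

ET₀ = 0.33 × (0.46 × 21.7 + 8.13) = 0.33 × 18.112 = 5.9770 mm/d
ETc = Kc × ET₀ = 1.28 × 5.9770 = 7.6506 mm/d
Over 10 days: 7.6506 × 10 = 76.506 mm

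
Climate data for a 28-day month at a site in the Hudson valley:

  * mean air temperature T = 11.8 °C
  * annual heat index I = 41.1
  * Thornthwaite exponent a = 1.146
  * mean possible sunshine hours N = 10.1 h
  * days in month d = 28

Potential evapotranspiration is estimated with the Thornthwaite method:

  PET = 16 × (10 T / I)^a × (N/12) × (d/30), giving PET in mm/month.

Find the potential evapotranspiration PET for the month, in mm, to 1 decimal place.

10T/I = 10 × 11.8 / 41.1 = 2.8710
(10T/I)^a = 2.8710^1.146 = 3.3489
Uncorrected PET = 16 × 3.3489 = 53.582 mm
Correction = (N/12)(d/30) = (10.1/12)(28/30) = 0.7856
PET = 53.582 × 0.7856 = 42.094 mm/month

42.1 mm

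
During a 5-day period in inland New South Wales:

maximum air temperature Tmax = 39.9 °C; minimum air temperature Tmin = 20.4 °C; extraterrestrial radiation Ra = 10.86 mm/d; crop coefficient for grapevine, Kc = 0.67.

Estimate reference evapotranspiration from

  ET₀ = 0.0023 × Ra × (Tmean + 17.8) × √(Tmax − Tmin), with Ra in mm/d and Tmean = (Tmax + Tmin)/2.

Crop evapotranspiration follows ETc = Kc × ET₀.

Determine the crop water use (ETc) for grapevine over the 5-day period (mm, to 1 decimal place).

Tmean = (39.9 + 20.4)/2 = 30.15 °C
ET₀ = 0.0023 × 10.86 × (30.15 + 17.8) × √19.5 = 0.0023 × 10.86 × 47.95 × 4.4159 = 5.2889 mm/d
ETc = Kc × ET₀ = 0.67 × 5.2889 = 3.5436 mm/d
Over 5 days: 3.5436 × 5 = 17.718 mm

17.7 mm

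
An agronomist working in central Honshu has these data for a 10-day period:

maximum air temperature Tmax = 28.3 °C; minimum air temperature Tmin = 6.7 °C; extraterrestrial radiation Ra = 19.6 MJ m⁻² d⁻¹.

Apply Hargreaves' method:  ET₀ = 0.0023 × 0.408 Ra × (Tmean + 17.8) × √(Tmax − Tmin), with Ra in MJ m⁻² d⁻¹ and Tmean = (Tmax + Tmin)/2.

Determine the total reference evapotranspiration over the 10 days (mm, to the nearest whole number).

30 mm

Tmean = (28.3 + 6.7)/2 = 17.50 °C
0.408 Ra = 0.408 × 19.6 = 7.9968 mm/d equivalent
ET₀ = 0.0023 × 7.9968 × (17.50 + 17.8) × √21.6 = 0.0023 × 7.9968 × 35.30 × 4.6476 = 3.0175 mm/d
Over 10 days: 3.0175 × 10 = 30.175 mm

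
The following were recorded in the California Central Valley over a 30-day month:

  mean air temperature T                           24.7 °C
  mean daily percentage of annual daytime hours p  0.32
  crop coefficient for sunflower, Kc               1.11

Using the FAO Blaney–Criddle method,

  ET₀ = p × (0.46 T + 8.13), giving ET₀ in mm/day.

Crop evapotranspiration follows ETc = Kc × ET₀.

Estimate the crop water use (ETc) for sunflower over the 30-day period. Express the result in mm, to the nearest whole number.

208 mm

ET₀ = 0.32 × (0.46 × 24.7 + 8.13) = 0.32 × 19.492 = 6.2374 mm/d
ETc = Kc × ET₀ = 1.11 × 6.2374 = 6.9235 mm/d
Over 30 days: 6.9235 × 30 = 207.705 mm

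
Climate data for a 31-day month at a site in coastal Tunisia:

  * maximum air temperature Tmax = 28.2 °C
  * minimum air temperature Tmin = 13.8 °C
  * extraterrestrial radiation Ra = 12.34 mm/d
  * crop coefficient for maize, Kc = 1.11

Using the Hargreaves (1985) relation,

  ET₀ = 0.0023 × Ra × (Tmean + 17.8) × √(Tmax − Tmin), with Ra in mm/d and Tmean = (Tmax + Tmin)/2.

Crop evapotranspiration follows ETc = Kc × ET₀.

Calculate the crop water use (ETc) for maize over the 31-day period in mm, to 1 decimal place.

143.8 mm

Tmean = (28.2 + 13.8)/2 = 21.00 °C
ET₀ = 0.0023 × 12.34 × (21.00 + 17.8) × √14.4 = 0.0023 × 12.34 × 38.80 × 3.7947 = 4.1788 mm/d
ETc = Kc × ET₀ = 1.11 × 4.1788 = 4.6385 mm/d
Over 31 days: 4.6385 × 31 = 143.794 mm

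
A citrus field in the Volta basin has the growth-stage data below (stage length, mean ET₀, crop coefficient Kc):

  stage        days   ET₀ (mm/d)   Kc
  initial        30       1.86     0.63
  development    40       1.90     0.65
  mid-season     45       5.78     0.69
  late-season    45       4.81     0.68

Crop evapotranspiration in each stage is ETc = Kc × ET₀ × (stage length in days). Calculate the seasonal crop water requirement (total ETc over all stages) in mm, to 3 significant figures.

411 mm

initial: 0.63 × 1.86 × 30 = 35.15 mm
development: 0.65 × 1.90 × 40 = 49.40 mm
mid-season: 0.69 × 5.78 × 45 = 179.47 mm
late-season: 0.68 × 4.81 × 45 = 147.19 mm
Seasonal total = 411.21 mm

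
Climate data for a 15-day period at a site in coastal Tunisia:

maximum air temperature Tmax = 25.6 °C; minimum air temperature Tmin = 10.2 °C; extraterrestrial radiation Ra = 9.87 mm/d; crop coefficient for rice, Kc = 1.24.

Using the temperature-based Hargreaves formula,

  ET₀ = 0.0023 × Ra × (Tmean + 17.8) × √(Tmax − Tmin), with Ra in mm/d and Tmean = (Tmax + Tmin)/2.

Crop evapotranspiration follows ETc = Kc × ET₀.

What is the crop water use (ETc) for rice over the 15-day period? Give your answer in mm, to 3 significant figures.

59.2 mm

Tmean = (25.6 + 10.2)/2 = 17.90 °C
ET₀ = 0.0023 × 9.87 × (17.90 + 17.8) × √15.4 = 0.0023 × 9.87 × 35.70 × 3.9243 = 3.1804 mm/d
ETc = Kc × ET₀ = 1.24 × 3.1804 = 3.9437 mm/d
Over 15 days: 3.9437 × 15 = 59.156 mm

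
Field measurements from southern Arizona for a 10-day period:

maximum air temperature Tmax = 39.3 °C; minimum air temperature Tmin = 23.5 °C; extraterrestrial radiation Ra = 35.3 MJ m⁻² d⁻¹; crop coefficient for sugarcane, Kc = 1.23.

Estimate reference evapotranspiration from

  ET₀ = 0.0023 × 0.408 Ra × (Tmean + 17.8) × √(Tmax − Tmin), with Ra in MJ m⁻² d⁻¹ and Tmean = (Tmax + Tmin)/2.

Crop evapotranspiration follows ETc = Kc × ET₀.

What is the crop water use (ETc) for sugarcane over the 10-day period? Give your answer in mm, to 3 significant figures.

Tmean = (39.3 + 23.5)/2 = 31.40 °C
0.408 Ra = 0.408 × 35.3 = 14.4024 mm/d equivalent
ET₀ = 0.0023 × 14.4024 × (31.40 + 17.8) × √15.8 = 0.0023 × 14.4024 × 49.20 × 3.9749 = 6.4782 mm/d
ETc = Kc × ET₀ = 1.23 × 6.4782 = 7.9682 mm/d
Over 10 days: 7.9682 × 10 = 79.682 mm

79.7 mm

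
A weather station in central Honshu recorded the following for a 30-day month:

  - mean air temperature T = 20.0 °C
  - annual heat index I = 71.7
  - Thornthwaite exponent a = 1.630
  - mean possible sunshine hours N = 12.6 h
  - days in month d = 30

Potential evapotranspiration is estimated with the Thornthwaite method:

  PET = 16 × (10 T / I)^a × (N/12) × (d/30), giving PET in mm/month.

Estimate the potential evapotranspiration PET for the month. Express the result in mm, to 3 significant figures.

89.4 mm

10T/I = 10 × 20.0 / 71.7 = 2.7894
(10T/I)^a = 2.7894^1.630 = 5.3233
Uncorrected PET = 16 × 5.3233 = 85.173 mm
Correction = (N/12)(d/30) = (12.6/12)(30/30) = 1.0500
PET = 85.173 × 1.0500 = 89.432 mm/month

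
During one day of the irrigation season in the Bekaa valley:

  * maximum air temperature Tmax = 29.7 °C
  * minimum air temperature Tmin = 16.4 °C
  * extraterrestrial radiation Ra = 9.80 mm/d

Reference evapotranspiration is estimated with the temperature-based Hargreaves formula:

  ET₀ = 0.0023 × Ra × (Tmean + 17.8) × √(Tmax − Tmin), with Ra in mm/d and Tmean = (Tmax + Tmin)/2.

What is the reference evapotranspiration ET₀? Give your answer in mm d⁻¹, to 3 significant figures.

Tmean = (29.7 + 16.4)/2 = 23.05 °C
ET₀ = 0.0023 × 9.80 × (23.05 + 17.8) × √13.3 = 0.0023 × 9.80 × 40.85 × 3.6469 = 3.3579 mm/d

3.36 mm d⁻¹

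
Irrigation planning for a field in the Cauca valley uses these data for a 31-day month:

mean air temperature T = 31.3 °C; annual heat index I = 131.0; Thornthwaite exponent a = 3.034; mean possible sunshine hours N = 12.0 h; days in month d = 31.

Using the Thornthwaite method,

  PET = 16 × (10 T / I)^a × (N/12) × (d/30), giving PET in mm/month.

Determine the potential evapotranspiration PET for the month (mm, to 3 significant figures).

10T/I = 10 × 31.3 / 131.0 = 2.3893
(10T/I)^a = 2.3893^3.034 = 14.0499
Uncorrected PET = 16 × 14.0499 = 224.798 mm
Correction = (N/12)(d/30) = (12.0/12)(31/30) = 1.0333
PET = 224.798 × 1.0333 = 232.284 mm/month

232 mm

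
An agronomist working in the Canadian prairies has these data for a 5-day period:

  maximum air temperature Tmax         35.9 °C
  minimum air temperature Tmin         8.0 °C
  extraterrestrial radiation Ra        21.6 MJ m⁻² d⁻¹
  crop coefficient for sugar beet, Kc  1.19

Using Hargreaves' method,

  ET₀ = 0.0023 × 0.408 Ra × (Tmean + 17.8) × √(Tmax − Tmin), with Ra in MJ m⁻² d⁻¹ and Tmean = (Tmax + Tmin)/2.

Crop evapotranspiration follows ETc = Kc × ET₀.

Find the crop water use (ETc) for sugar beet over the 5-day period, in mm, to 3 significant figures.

25.3 mm

Tmean = (35.9 + 8.0)/2 = 21.95 °C
0.408 Ra = 0.408 × 21.6 = 8.8128 mm/d equivalent
ET₀ = 0.0023 × 8.8128 × (21.95 + 17.8) × √27.9 = 0.0023 × 8.8128 × 39.75 × 5.2820 = 4.2558 mm/d
ETc = Kc × ET₀ = 1.19 × 4.2558 = 5.0644 mm/d
Over 5 days: 5.0644 × 5 = 25.322 mm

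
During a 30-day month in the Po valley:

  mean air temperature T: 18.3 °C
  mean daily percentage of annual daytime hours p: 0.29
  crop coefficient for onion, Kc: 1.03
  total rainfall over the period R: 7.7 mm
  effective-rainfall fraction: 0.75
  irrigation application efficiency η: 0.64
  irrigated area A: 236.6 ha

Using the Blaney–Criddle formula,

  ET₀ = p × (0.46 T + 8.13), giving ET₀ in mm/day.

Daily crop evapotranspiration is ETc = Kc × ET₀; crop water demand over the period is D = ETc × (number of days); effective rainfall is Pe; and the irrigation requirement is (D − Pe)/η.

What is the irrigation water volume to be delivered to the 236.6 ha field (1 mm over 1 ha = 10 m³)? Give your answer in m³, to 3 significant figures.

ET₀ = 0.29 × (0.46 × 18.3 + 8.13) = 0.29 × 16.548 = 4.7989 mm/d
ETc = Kc × ET₀ = 1.03 × 4.7989 = 4.9429 mm/d
Crop demand D = ETc × 30 d = 4.9429 × 30 = 148.287 mm
Pe = 0.75 × 7.7 = 5.775 mm
D − Pe = 148.287 − 5.775 = 142.512 mm
Gross irrigation = 142.512 / 0.64 = 222.675 mm
Volume = 222.675 mm × 236.6 ha × 10 = 526849.1 m³

527000 m³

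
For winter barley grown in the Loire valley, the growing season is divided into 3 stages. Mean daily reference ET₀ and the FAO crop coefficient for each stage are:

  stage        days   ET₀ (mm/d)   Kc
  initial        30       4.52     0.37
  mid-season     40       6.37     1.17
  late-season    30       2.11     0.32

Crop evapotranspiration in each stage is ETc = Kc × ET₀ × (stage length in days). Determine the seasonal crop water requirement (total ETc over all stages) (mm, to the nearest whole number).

initial: 0.37 × 4.52 × 30 = 50.17 mm
mid-season: 1.17 × 6.37 × 40 = 298.12 mm
late-season: 0.32 × 2.11 × 30 = 20.26 mm
Seasonal total = 368.55 mm

369 mm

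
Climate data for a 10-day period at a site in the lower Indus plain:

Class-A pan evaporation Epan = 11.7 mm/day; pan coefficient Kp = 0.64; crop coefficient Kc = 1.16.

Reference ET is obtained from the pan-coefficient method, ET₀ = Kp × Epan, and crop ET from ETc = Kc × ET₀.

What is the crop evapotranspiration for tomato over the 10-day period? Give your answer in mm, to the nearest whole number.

ET₀ = 0.64 × 11.7 = 7.4880 mm/d
ETc = Kc × ET₀ = 1.16 × 7.4880 = 8.6861 mm/d
Over 10 days: 8.6861 × 10 = 86.861 mm

87 mm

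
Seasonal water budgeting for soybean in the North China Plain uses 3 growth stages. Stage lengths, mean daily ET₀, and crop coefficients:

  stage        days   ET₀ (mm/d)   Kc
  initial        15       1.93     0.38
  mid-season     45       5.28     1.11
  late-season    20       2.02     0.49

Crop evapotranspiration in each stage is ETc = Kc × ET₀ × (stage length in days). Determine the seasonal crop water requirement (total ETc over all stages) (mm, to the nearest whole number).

295 mm

initial: 0.38 × 1.93 × 15 = 11.00 mm
mid-season: 1.11 × 5.28 × 45 = 263.74 mm
late-season: 0.49 × 2.02 × 20 = 19.80 mm
Seasonal total = 294.54 mm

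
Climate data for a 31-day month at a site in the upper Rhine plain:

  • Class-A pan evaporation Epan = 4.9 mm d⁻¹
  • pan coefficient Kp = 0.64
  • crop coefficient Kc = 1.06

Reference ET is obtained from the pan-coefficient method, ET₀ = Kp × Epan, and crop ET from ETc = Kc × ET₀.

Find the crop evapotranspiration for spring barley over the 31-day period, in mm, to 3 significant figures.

ET₀ = 0.64 × 4.9 = 3.1360 mm/d
ETc = Kc × ET₀ = 1.06 × 3.1360 = 3.3242 mm/d
Over 31 days: 3.3242 × 31 = 103.050 mm

103 mm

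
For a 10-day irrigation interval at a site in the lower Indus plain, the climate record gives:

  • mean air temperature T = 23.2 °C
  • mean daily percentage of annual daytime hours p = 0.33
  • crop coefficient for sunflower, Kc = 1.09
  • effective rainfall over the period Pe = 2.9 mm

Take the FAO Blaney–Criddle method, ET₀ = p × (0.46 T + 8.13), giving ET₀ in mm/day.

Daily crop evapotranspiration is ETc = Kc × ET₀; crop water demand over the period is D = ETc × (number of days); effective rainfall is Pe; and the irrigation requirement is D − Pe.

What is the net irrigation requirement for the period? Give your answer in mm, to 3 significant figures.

64.7 mm

ET₀ = 0.33 × (0.46 × 23.2 + 8.13) = 0.33 × 18.802 = 6.2047 mm/d
ETc = Kc × ET₀ = 1.09 × 6.2047 = 6.7631 mm/d
Crop demand D = ETc × 10 d = 6.7631 × 10 = 67.631 mm
D − Pe = 67.631 − 2.9 = 64.731 mm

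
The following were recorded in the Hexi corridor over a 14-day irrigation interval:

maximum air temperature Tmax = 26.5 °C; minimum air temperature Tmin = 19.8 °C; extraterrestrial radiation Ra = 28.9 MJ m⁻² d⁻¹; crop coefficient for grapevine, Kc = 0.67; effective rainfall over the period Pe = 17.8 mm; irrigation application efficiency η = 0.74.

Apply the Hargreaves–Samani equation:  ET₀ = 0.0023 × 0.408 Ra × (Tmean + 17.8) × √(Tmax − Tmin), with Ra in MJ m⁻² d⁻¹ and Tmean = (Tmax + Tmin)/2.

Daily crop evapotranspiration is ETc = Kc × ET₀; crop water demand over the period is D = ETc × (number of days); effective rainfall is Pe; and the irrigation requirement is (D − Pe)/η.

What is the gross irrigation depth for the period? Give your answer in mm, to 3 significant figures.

12.4 mm

Tmean = (26.5 + 19.8)/2 = 23.15 °C
0.408 Ra = 0.408 × 28.9 = 11.7912 mm/d equivalent
ET₀ = 0.0023 × 11.7912 × (23.15 + 17.8) × √6.7 = 0.0023 × 11.7912 × 40.95 × 2.5884 = 2.8746 mm/d
ETc = Kc × ET₀ = 0.67 × 2.8746 = 1.9260 mm/d
Crop demand D = ETc × 14 d = 1.9260 × 14 = 26.964 mm
D − Pe = 26.964 − 17.8 = 9.164 mm
Gross irrigation = 9.164 / 0.74 = 12.384 mm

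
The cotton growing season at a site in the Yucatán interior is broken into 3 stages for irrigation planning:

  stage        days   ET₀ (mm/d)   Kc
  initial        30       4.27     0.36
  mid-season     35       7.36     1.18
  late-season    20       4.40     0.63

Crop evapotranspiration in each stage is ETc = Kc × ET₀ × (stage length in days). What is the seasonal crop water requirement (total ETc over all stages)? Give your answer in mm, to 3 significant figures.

initial: 0.36 × 4.27 × 30 = 46.12 mm
mid-season: 1.18 × 7.36 × 35 = 303.97 mm
late-season: 0.63 × 4.40 × 20 = 55.44 mm
Seasonal total = 405.53 mm

406 mm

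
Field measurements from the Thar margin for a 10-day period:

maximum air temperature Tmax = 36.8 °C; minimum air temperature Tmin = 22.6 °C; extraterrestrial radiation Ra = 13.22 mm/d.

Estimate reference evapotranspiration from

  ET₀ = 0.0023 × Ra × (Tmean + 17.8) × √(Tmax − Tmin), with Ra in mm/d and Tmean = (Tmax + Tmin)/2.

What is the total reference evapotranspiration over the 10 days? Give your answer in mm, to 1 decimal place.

54.4 mm

Tmean = (36.8 + 22.6)/2 = 29.70 °C
ET₀ = 0.0023 × 13.22 × (29.70 + 17.8) × √14.2 = 0.0023 × 13.22 × 47.50 × 3.7683 = 5.4425 mm/d
Over 10 days: 5.4425 × 10 = 54.425 mm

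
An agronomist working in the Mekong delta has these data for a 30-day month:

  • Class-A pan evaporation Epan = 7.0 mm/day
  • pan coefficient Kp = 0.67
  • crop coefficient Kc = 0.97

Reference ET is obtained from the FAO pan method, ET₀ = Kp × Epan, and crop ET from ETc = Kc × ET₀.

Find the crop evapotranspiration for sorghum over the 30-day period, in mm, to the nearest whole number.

136 mm

ET₀ = 0.67 × 7.0 = 4.6900 mm/d
ETc = Kc × ET₀ = 0.97 × 4.6900 = 4.5493 mm/d
Over 30 days: 4.5493 × 30 = 136.479 mm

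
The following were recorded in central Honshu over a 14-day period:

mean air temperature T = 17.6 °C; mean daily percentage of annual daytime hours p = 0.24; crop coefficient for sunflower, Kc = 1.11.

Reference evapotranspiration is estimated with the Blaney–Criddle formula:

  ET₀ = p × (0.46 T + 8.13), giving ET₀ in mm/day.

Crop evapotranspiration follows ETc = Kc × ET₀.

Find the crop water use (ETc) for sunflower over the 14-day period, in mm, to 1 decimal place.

60.5 mm

ET₀ = 0.24 × (0.46 × 17.6 + 8.13) = 0.24 × 16.226 = 3.8942 mm/d
ETc = Kc × ET₀ = 1.11 × 3.8942 = 4.3226 mm/d
Over 14 days: 4.3226 × 14 = 60.516 mm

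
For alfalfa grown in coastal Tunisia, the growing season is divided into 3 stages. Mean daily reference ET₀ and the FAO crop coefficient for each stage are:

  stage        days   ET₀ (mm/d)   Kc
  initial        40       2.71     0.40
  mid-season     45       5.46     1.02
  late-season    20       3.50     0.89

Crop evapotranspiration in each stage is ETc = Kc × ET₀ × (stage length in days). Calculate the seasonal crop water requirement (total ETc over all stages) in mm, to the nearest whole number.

356 mm

initial: 0.40 × 2.71 × 40 = 43.36 mm
mid-season: 1.02 × 5.46 × 45 = 250.61 mm
late-season: 0.89 × 3.50 × 20 = 62.30 mm
Seasonal total = 356.27 mm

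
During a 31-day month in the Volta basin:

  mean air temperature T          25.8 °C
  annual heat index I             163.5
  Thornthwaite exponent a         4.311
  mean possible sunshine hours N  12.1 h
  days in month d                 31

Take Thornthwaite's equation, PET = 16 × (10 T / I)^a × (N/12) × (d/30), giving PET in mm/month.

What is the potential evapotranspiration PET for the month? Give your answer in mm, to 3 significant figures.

10T/I = 10 × 25.8 / 163.5 = 1.5780
(10T/I)^a = 1.5780^4.311 = 7.1456
Uncorrected PET = 16 × 7.1456 = 114.330 mm
Correction = (N/12)(d/30) = (12.1/12)(31/30) = 1.0419
PET = 114.330 × 1.0419 = 119.120 mm/month

119 mm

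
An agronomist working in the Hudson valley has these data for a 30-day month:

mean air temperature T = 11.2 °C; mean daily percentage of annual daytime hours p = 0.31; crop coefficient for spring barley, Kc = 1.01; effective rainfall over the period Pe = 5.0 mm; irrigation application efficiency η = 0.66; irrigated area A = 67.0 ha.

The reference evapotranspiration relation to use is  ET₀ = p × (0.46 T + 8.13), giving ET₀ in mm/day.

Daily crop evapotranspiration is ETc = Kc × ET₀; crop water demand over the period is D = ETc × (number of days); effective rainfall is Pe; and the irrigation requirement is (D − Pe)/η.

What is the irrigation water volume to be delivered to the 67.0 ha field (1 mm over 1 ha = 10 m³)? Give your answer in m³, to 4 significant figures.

121600 m³

ET₀ = 0.31 × (0.46 × 11.2 + 8.13) = 0.31 × 13.282 = 4.1174 mm/d
ETc = Kc × ET₀ = 1.01 × 4.1174 = 4.1586 mm/d
Crop demand D = ETc × 30 d = 4.1586 × 30 = 124.758 mm
D − Pe = 124.758 − 5.0 = 119.758 mm
Gross irrigation = 119.758 / 0.66 = 181.452 mm
Volume = 181.452 mm × 67.0 ha × 10 = 121572.8 m³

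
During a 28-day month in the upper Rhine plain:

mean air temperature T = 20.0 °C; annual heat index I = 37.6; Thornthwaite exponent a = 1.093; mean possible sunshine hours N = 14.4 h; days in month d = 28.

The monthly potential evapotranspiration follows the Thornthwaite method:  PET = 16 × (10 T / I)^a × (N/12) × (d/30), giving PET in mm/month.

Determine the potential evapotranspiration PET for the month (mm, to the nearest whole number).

10T/I = 10 × 20.0 / 37.6 = 5.3191
(10T/I)^a = 5.3191^1.093 = 6.2136
Uncorrected PET = 16 × 6.2136 = 99.418 mm
Correction = (N/12)(d/30) = (14.4/12)(28/30) = 1.1200
PET = 99.418 × 1.1200 = 111.348 mm/month

111 mm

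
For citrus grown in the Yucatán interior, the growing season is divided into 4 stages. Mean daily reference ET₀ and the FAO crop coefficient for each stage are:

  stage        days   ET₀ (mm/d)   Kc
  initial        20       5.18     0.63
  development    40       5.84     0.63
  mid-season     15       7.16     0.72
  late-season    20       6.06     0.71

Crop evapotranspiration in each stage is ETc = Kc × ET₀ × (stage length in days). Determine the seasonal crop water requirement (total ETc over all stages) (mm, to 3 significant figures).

initial: 0.63 × 5.18 × 20 = 65.27 mm
development: 0.63 × 5.84 × 40 = 147.17 mm
mid-season: 0.72 × 7.16 × 15 = 77.33 mm
late-season: 0.71 × 6.06 × 20 = 86.05 mm
Seasonal total = 375.82 mm

376 mm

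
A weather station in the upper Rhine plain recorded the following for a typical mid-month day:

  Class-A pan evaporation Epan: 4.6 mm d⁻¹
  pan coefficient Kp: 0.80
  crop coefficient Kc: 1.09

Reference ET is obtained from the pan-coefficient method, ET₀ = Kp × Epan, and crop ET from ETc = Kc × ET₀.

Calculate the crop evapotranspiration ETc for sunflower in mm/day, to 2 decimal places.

4.01 mm/day

ET₀ = 0.80 × 4.6 = 3.6800 mm/d
ETc = Kc × ET₀ = 1.09 × 3.6800 = 4.0112 mm/d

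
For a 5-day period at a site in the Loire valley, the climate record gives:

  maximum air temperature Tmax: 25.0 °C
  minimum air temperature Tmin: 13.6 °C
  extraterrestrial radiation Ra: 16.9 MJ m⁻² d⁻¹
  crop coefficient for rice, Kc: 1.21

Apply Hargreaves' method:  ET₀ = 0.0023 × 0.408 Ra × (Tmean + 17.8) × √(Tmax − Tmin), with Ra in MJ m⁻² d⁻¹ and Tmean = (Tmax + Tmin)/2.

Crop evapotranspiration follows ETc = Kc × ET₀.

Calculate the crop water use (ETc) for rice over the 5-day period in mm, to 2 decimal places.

Tmean = (25.0 + 13.6)/2 = 19.30 °C
0.408 Ra = 0.408 × 16.9 = 6.8952 mm/d equivalent
ET₀ = 0.0023 × 6.8952 × (19.30 + 17.8) × √11.4 = 0.0023 × 6.8952 × 37.10 × 3.3764 = 1.9866 mm/d
ETc = Kc × ET₀ = 1.21 × 1.9866 = 2.4038 mm/d
Over 5 days: 2.4038 × 5 = 12.019 mm

12.02 mm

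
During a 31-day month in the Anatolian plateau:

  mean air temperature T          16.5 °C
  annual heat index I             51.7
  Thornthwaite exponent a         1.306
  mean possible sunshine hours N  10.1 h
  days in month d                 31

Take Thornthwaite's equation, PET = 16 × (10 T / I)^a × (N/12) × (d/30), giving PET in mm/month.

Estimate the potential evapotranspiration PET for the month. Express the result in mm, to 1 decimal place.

63.3 mm

10T/I = 10 × 16.5 / 51.7 = 3.1915
(10T/I)^a = 3.1915^1.306 = 4.5522
Uncorrected PET = 16 × 4.5522 = 72.835 mm
Correction = (N/12)(d/30) = (10.1/12)(31/30) = 0.8697
PET = 72.835 × 0.8697 = 63.345 mm/month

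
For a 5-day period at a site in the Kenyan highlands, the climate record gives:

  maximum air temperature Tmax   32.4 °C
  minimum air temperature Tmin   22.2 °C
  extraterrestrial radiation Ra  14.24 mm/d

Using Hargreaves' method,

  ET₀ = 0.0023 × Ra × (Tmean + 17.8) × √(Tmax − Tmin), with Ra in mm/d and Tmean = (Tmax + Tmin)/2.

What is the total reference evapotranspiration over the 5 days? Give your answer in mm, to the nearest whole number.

Tmean = (32.4 + 22.2)/2 = 27.30 °C
ET₀ = 0.0023 × 14.24 × (27.30 + 17.8) × √10.2 = 0.0023 × 14.24 × 45.10 × 3.1937 = 4.7175 mm/d
Over 5 days: 4.7175 × 5 = 23.588 mm

24 mm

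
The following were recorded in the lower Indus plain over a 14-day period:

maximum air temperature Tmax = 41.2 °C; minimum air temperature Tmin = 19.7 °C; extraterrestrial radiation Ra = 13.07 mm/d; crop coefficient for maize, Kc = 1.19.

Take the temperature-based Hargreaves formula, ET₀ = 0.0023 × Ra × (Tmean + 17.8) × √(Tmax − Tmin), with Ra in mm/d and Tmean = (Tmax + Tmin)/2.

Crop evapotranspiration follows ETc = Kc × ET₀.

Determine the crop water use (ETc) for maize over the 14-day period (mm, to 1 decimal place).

Tmean = (41.2 + 19.7)/2 = 30.45 °C
ET₀ = 0.0023 × 13.07 × (30.45 + 17.8) × √21.5 = 0.0023 × 13.07 × 48.25 × 4.6368 = 6.7254 mm/d
ETc = Kc × ET₀ = 1.19 × 6.7254 = 8.0032 mm/d
Over 14 days: 8.0032 × 14 = 112.045 mm

112.0 mm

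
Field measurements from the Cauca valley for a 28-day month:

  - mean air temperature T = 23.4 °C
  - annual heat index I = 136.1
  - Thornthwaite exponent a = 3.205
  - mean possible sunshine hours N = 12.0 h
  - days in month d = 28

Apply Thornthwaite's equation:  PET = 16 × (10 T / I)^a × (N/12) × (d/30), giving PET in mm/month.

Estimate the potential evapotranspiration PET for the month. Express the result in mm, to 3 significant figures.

84.8 mm

10T/I = 10 × 23.4 / 136.1 = 1.7193
(10T/I)^a = 1.7193^3.205 = 5.6794
Uncorrected PET = 16 × 5.6794 = 90.870 mm
Correction = (N/12)(d/30) = (12.0/12)(28/30) = 0.9333
PET = 90.870 × 0.9333 = 84.809 mm/month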